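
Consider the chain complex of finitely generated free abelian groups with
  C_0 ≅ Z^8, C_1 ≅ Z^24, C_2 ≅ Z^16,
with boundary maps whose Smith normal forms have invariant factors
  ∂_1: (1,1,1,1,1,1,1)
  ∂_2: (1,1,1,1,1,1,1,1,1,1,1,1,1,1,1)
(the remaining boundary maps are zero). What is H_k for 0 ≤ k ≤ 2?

H_0: b_0 = 8 − 0 − 7 = 1; torsion from ∂_1 factors > 1: none. So H_0 = Z.
H_1: b_1 = 24 − 7 − 15 = 2; torsion from ∂_2 factors > 1: none. So H_1 = Z^2.
H_2: b_2 = 16 − 15 − 0 = 1; torsion from ∂_3 factors > 1: none. So H_2 = Z.

H_0 = Z,  H_1 = Z^2,  H_2 = Z.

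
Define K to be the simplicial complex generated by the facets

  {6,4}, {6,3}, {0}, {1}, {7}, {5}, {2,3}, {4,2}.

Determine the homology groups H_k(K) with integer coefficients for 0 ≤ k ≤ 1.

H_0 = Z^5,  H_1 = Z.

Take the total order 0 < 1 < 2 < 3 < 4 < 5 < 6 < 7 on the vertex set. Then K (dimension 1) consists of the simplices:

  0-simplices (8): [0], [1], [2], [3], [4], [5], [6], [7]
  1-simplices (4): [2,3], [2,4], [3,6], [4,6]

so the chain groups are C_0 ≅ Z^8, C_1 ≅ Z^4.

Boundary ∂_1: C_1 → C_0 maps an edge to its endpoints' difference, ∂[p,q] = q − p. For instance
  ∂[2,4] = [4] − [2].
As a 8×4 matrix over Z this has rank 3, with invariant factors (1,1,1).

Now H_k = ker ∂_k / im ∂_{k+1}, so:

  H_0: rank C_0 − rank ∂_1 = 8 − 3 = 5, and the invariant factors of ∂_1 are all 1, so H_0 ≅ Z^5.
  H_1: rank ker ∂_1 − rank ∂_2 = (4 − 3) − 0 = 1, and there is no ∂_2, so H_1 ≅ Z.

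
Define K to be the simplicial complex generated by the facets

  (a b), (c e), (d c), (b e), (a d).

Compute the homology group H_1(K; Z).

Take the total order a < b < c < d < e on the vertex set. Then K (dimension 1) consists of the simplices:

  0-simplices (5): a, b, c, d, e
  1-simplices (5): ab, ad, be, cd, ce

Hence C_0 ≅ Z^5, C_1 ≅ Z^5.

∂_1: C_1 → C_0 sends each edge [p,q] (with p < q) to q − p. For instance
  ∂be = e − b.
This gives a 5×5 integer matrix of rank 4; reducing to Smith normal form yields diagonal entries (1,1,1,1).

Now H_k = ker ∂_k / im ∂_{k+1}, so:

  H_1: rank ker ∂_1 − rank ∂_2 = (5 − 4) − 0 = 1, and there is no ∂_2, so H_1 ≅ Z.

H_1 = Z.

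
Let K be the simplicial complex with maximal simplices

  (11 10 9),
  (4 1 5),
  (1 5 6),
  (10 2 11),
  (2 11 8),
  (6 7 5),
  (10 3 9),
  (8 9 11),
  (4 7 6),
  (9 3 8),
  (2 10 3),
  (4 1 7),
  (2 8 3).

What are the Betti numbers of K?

b_0 = 2, b_1 = 1, b_2 = 1.

Fix the vertex order 1 < 2 < 3 < 4 < 5 < 6 < 7 < 8 < 9 < 10 < 11 and write every simplex with vertices in increasing order. Then dim K = 2 and the simplices of K are:

  0-simplices (11): [1], [2], [3], [4], [5], [6], [7], [8], [9], [10], [11]
  1-simplices (22): [1,4], [1,5], [1,6], [1,7], [2,3], [2,8], [2,10], [2,11], [3,8], [3,9], [3,10], [4,5], [4,6], [4,7], [5,6], [5,7], [6,7], [8,9], [8,11], [9,10], [9,11], [10,11]
  2-simplices (13): [1,4,5], [1,4,7], [1,5,6], [2,3,8], [2,3,10], [2,8,11], [2,10,11], [3,8,9], [3,9,10], [4,6,7], [5,6,7], [8,9,11], [9,10,11]

giving chain groups C_0 ≅ Z^11, C_1 ≅ Z^22, C_2 ≅ Z^13.

The boundary map ∂_1: C_1 → C_0 maps an edge to its endpoints' difference, ∂[p,q] = q − p.
This gives a 11×22 integer matrix of rank 9; reducing to Smith normal form yields diagonal entries (1,1,1,1,1,1,1,1,1).

∂_2: C_2 → C_1 acts by ∂[p,q,r] = [q,r] − [p,r] + [p,q]. For instance
  ∂[3,9,10] = [9,10] − [3,10] + [3,9],
  ∂[9,10,11] = [10,11] − [9,11] + [9,10].
The resulting 22×13 matrix has rank 12, and its Smith normal form has invariant factors (1,1,1,1,1,1,1,1,1,1,1,1).

Computing H_k = (kernel of ∂_k) / (image of ∂_{k+1}):

  H_0: rank C_0 − rank ∂_1 = 11 − 9 = 2, and the invariant factors of ∂_1 are all 1, so H_0 ≅ Z^2.
  H_1: rank ker ∂_1 − rank ∂_2 = (22 − 9) − 12 = 1, and the invariant factors of ∂_2 are all 1, so H_1 ≅ Z.
  H_2: rank ker ∂_2 − rank ∂_3 = (13 − 12) − 0 = 1, and there is no ∂_3, so H_2 ≅ Z.

(K is a triangulation of the disjoint union of the 2-sphere S^2 and the Möbius band.)

Hence the Betti numbers are b_0 = 2, b_1 = 1, b_2 = 1.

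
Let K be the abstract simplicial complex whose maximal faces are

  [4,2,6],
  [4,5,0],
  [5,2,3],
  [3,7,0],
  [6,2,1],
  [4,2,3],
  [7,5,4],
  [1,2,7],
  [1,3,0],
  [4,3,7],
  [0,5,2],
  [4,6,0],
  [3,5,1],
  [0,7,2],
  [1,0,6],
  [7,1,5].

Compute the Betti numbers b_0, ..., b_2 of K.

Order the vertices as 0 < 1 < 2 < 3 < 4 < 5 < 6 < 7. Listing each simplex with vertices in this order, K has dimension 2 with simplices:

  0-simplices (8): [0], [1], [2], [3], [4], [5], [6], [7]
  1-simplices (24): (24 of them)
  2-simplices (16): [0,1,3], [0,1,6], [0,2,5], [0,2,7], [0,3,7], [0,4,5], [0,4,6], [1,2,6], [1,2,7], [1,3,5], [1,5,7], [2,3,4], [2,3,5], [2,4,6], [3,4,7], [4,5,7]

Hence C_0 ≅ Z^8, C_1 ≅ Z^24, C_2 ≅ Z^16.

∂_1: C_1 → C_0 sends each edge [p,q] (with p < q) to q − p. For instance
  ∂[4,5] = [5] − [4].
As a 8×24 matrix over Z this has rank 7, with invariant factors (1,1,1,1,1,1,1).

The boundary map ∂_2: C_2 → C_1 maps a triangle to the signed sum of its edges. For instance
  ∂[2,3,4] = [3,4] − [2,4] + [2,3],
  ∂[0,1,3] = [1,3] − [0,3] + [0,1].
As a 24×16 matrix over Z this has rank 15, with invariant factors (1,1,1,1,1,1,1,1,1,1,1,1,1,1,1).

Reading off H_k = ker ∂_k / im ∂_{k+1}:

  H_0: rank C_0 − rank ∂_1 = 8 − 7 = 1, and the invariant factors of ∂_1 are all 1, so H_0 ≅ Z.
  H_1: rank ker ∂_1 − rank ∂_2 = (24 − 7) − 15 = 2, and the invariant factors of ∂_2 are all 1, so H_1 ≅ Z^2.
  H_2: rank ker ∂_2 − rank ∂_3 = (16 − 15) − 0 = 1, and there is no ∂_3, so H_2 ≅ Z.

Hence the Betti numbers are b_0 = 1, b_1 = 2, b_2 = 1.

b_0 = 1, b_1 = 2, b_2 = 1.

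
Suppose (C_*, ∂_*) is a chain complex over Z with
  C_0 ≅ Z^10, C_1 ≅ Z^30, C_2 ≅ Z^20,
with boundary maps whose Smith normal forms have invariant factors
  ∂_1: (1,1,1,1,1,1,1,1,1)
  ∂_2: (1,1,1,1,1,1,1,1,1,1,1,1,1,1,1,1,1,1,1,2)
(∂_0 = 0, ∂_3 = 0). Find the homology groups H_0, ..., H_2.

H_0: b_0 = 10 − 0 − 9 = 1; torsion from ∂_1 factors > 1: none. So H_0 = Z.
H_1: b_1 = 30 − 9 − 20 = 1; torsion from ∂_2 factors > 1: [2]. So H_1 = Z ⊕ Z_2.
H_2: b_2 = 20 − 20 − 0 = 0; torsion from ∂_3 factors > 1: none. So H_2 = 0.

H_0 = Z,  H_1 = Z ⊕ Z_2,  H_2 = 0.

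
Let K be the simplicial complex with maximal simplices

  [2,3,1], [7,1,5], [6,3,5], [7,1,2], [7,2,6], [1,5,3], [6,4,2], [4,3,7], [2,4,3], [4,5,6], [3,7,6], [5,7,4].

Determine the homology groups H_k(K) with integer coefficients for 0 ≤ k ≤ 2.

Take the total order 1 < 2 < 3 < 4 < 5 < 6 < 7 on the vertex set. Then K (dimension 2) consists of the simplices:

  0-simplices (7): [1], [2], [3], [4], [5], [6], [7]
  1-simplices (18): [1,2], [1,3], [1,5], [1,7], [2,3], [2,4], [2,6], [2,7], [3,4], [3,5], [3,6], [3,7], [4,5], [4,6], [4,7], [5,6], [5,7], [6,7]
  2-simplices (12): [1,2,3], [1,2,7], [1,3,5], [1,5,7], [2,3,4], [2,4,6], [2,6,7], [3,4,7], [3,5,6], [3,6,7], [4,5,6], [4,5,7]

giving chain groups C_0 ≅ Z^7, C_1 ≅ Z^18, C_2 ≅ Z^12.

The boundary map ∂_1: C_1 → C_0 maps an edge to its endpoints' difference, ∂[p,q] = q − p. For instance
  ∂[2,4] = [4] − [2].
The 7×18 boundary matrix has rank 6 and Smith normal form diag(1,1,1,1,1,1).

∂_2: C_2 → C_1 sends each 2-simplex [p,q,r] to [q,r] − [p,r] + [p,q]. For instance
  ∂[2,3,4] = [3,4] − [2,4] + [2,3],
  ∂[4,5,6] = [5,6] − [4,6] + [4,5].
This gives a 18×12 integer matrix of rank 12; reducing to Smith normal form yields diagonal entries (1,1,1,1,1,1,1,1,1,1,1,2).

From H_k ≅ ker(∂_k) / im(∂_{k+1}) we obtain:

  H_0: rank C_0 − rank ∂_1 = 7 − 6 = 1, and the invariant factors of ∂_1 are all 1, so H_0 ≅ Z.
  H_1: rank ker ∂_1 − rank ∂_2 = (18 − 6) − 12 = 0, and ∂_2 has invariant factor 2 > 1, so H_1 ≅ Z/2Z.
  H_2: rank ker ∂_2 − rank ∂_3 = (12 − 12) − 0 = 0, and there is no ∂_3, so H_2 ≅ 0.

H_0 ≅ Z,  H_1 ≅ Z/2Z,  H_2 = 0.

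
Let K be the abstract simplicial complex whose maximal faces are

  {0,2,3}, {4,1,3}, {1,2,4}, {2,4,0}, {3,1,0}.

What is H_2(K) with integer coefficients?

Order the vertices as 0 < 1 < 2 < 3 < 4. Listing each simplex with vertices in this order, K has dimension 2 with simplices:

  0-simplices (5): [0], [1], [2], [3], [4]
  1-simplices (10): [0,1], [0,2], [0,3], [0,4], [1,2], [1,3], [1,4], [2,3], [2,4], [3,4]
  2-simplices (5): [0,1,3], [0,2,3], [0,2,4], [1,2,4], [1,3,4]

giving chain groups C_0 ≅ Z^5, C_1 ≅ Z^10, C_2 ≅ Z^5.

The boundary map ∂_1: C_1 → C_0 is given by ∂[p,q] = [q] − [p]. For instance
  ∂[1,2] = [2] − [1].
As a 5×10 matrix over Z this has rank 4, with invariant factors (1,1,1,1).

∂_2: C_2 → C_1 acts by ∂[p,q,r] = [q,r] − [p,r] + [p,q]. For instance
  ∂[0,1,3] = [1,3] − [0,3] + [0,1],
  ∂[1,3,4] = [3,4] − [1,4] + [1,3].
The 10×5 boundary matrix has rank 5 and Smith normal form diag(1,1,1,1,1).

From H_k ≅ ker(∂_k) / im(∂_{k+1}) we obtain:

  H_2: rank ker ∂_2 − rank ∂_3 = (5 − 5) − 0 = 0, and there is no ∂_3, so H_2 ≅ 0.

H_2 ≅ 0.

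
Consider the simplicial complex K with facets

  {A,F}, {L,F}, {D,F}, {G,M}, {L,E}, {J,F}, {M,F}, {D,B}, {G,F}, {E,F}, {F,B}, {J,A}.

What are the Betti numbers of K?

We work with the vertex ordering A < B < D < E < F < G < J < L < M. The simplices of K, each written with vertices in increasing order, are:

  0-simplices (9): A, B, D, E, F, G, J, L, M
  1-simplices (12): AF, AJ, BD, BF, DF, EF, EL, FG, FJ, FL, FM, GM

so the chain groups are C_0 ≅ Z^9, C_1 ≅ Z^12.

Boundary ∂_1: C_1 → C_0 maps an edge to its endpoints' difference, ∂[p,q] = q − p. For instance
  ∂FL = L − F.
As a 9×12 matrix over Z this has rank 8, with invariant factors (1,1,1,1,1,1,1,1).

Reading off H_k = ker ∂_k / im ∂_{k+1}:

  H_0: rank C_0 − rank ∂_1 = 9 − 8 = 1, and the invariant factors of ∂_1 are all 1, so H_0 = Z.
  H_1: rank ker ∂_1 − rank ∂_2 = (12 − 8) − 0 = 4, and there is no ∂_2, so H_1 = Z^4.

Hence the Betti numbers are b_0 = 1, b_1 = 4.

b_0 = 1, b_1 = 4.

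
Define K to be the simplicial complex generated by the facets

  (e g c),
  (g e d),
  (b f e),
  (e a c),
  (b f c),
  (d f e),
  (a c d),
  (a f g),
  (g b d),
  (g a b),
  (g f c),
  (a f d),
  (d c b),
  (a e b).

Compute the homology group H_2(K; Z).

Fix the vertex order a < b < c < d < e < f < g and write every simplex with vertices in increasing order. Then dim K = 2 and the simplices of K are:

  0-simplices (7): a, b, c, d, e, f, g
  1-simplices (21): ab, ac, ad, ae, af, ag, bc, bd, be, bf, bg, cd, ce, cf, cg, de, df, dg, ef, eg, fg
  2-simplices (14): abe, abg, acd, ace, adf, afg, bcd, bcf, bdg, bef, ceg, cfg, def, deg

giving chain groups C_0 ≅ Z^7, C_1 ≅ Z^21, C_2 ≅ Z^14.

Boundary ∂_1: C_1 → C_0 maps an edge to its endpoints' difference, ∂[p,q] = q − p.
As a 7×21 matrix over Z this has rank 6, with invariant factors (1,1,1,1,1,1).

Boundary ∂_2: C_2 → C_1 acts by ∂[p,q,r] = [q,r] − [p,r] + [p,q]. For instance
  ∂abe = be − ae + ab,
  ∂acd = cd − ad + ac.
As a 21×14 matrix over Z this has rank 13, with invariant factors (1,1,1,1,1,1,1,1,1,1,1,1,1).

Computing H_k = (kernel of ∂_k) / (image of ∂_{k+1}):

  H_2: rank ker ∂_2 − rank ∂_3 = (14 − 13) − 0 = 1, and there is no ∂_3, so H_2 = Z.

H_2 = Z.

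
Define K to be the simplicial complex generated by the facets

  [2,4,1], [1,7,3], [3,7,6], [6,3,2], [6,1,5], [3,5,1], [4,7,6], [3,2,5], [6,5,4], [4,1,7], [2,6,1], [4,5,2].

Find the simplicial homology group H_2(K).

H_2 = 0.

We work with the vertex ordering 1 < 2 < 3 < 4 < 5 < 6 < 7. The simplices of K, each written with vertices in increasing order, are:

  0-simplices (7): [1], [2], [3], [4], [5], [6], [7]
  1-simplices (18): [1,2], [1,3], [1,4], [1,5], [1,6], [1,7], [2,3], [2,4], [2,5], [2,6], [3,5], [3,6], [3,7], [4,5], [4,6], [4,7], [5,6], [6,7]
  2-simplices (12): [1,2,4], [1,2,6], [1,3,5], [1,3,7], [1,4,7], [1,5,6], [2,3,5], [2,3,6], [2,4,5], [3,6,7], [4,5,6], [4,6,7]

Hence C_0 ≅ Z^7, C_1 ≅ Z^18, C_2 ≅ Z^12.

The boundary map ∂_1: C_1 → C_0 maps an edge to its endpoints' difference, ∂[p,q] = q − p.
This gives a 7×18 integer matrix of rank 6; reducing to Smith normal form yields diagonal entries (1,1,1,1,1,1).

Boundary ∂_2: C_2 → C_1 sends each 2-simplex [p,q,r] to [q,r] − [p,r] + [p,q]. For instance
  ∂[1,2,6] = [2,6] − [1,6] + [1,2],
  ∂[2,4,5] = [4,5] − [2,5] + [2,4].
The 18×12 boundary matrix has rank 12 and Smith normal form diag(1,1,1,1,1,1,1,1,1,1,1,2).

From H_k ≅ ker(∂_k) / im(∂_{k+1}) we obtain:

  H_2: rank ker ∂_2 − rank ∂_3 = (12 − 12) − 0 = 0, and there is no ∂_3, so H_2 = 0.

(K is a triangulation of the real projective plane RP^2.)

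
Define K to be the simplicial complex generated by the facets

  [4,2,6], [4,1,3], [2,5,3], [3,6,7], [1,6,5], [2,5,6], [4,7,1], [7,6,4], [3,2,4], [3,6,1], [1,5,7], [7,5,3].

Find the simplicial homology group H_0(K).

H_0 ≅ Z.

K has 7 vertices, 18 edges, 12 triangles.
rank ∂_0 = 0, rank ∂_1 = 6 ⇒ b_0 = 7 − 0 − 6 = 1; all invariant factors of ∂_1 are 1 so no torsion. So H_0 ≅ Z.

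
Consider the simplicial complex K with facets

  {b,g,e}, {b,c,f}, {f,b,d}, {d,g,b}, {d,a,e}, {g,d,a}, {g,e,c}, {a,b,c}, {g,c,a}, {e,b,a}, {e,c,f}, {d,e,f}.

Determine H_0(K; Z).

K has 7 vertices, 18 edges, 12 triangles.
rank ∂_0 = 0, rank ∂_1 = 6 ⇒ b_0 = 7 − 0 − 6 = 1; all invariant factors of ∂_1 are 1 so no torsion. So H_0 ≅ Z.

H_0 = Z.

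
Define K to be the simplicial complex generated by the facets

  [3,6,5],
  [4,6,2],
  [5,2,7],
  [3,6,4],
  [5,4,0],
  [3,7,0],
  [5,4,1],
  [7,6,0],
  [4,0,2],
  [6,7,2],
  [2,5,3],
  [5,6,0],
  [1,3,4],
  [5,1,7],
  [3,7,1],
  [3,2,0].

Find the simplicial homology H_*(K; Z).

H_0 ≅ Z,  H_1 ≅ Z^2,  H_2 ≅ Z.

K has 8 vertices, 24 edges, 16 triangles.
rank ∂_0 = 0, rank ∂_1 = 7 ⇒ b_0 = 8 − 0 − 7 = 1; all invariant factors of ∂_1 are 1 so no torsion. So H_0 = Z.
rank ∂_1 = 7, rank ∂_2 = 15 ⇒ b_1 = 24 − 7 − 15 = 2; all invariant factors of ∂_2 are 1 so no torsion. So H_1 = Z^2.
rank ∂_2 = 15, rank ∂_3 = 0 ⇒ b_2 = 16 − 15 − 0 = 1. So H_2 = Z.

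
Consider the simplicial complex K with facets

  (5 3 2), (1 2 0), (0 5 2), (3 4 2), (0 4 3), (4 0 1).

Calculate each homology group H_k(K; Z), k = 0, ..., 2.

H_0 ≅ Z,  H_1 ≅ Z,  H_2 = 0.

Fix the vertex order 0 < 1 < 2 < 3 < 4 < 5 and write every simplex with vertices in increasing order. Then dim K = 2 and the simplices of K are:

  0-simplices (6): [0], [1], [2], [3], [4], [5]
  1-simplices (12): [0,1], [0,2], [0,3], [0,4], [0,5], [1,2], [1,4], [2,3], [2,4], [2,5], [3,4], [3,5]
  2-simplices (6): [0,1,2], [0,1,4], [0,2,5], [0,3,4], [2,3,4], [2,3,5]

so the chain groups are C_0 ≅ Z^6, C_1 ≅ Z^12, C_2 ≅ Z^6.

∂_1: C_1 → C_0 sends each edge [p,q] (with p < q) to q − p. For instance
  ∂[1,2] = [2] − [1].
This gives a 6×12 integer matrix of rank 5; reducing to Smith normal form yields diagonal entries (1,1,1,1,1).

The boundary map ∂_2: C_2 → C_1 maps a triangle to the signed sum of its edges. For instance
  ∂[0,1,2] = [1,2] − [0,2] + [0,1],
  ∂[2,3,4] = [3,4] − [2,4] + [2,3].
The resulting 12×6 matrix has rank 6, and its Smith normal form has invariant factors (1,1,1,1,1,1).

Computing H_k = (kernel of ∂_k) / (image of ∂_{k+1}):

  H_0: rank C_0 − rank ∂_1 = 6 − 5 = 1, and the invariant factors of ∂_1 are all 1, so H_0 = Z.
  H_1: rank ker ∂_1 − rank ∂_2 = (12 − 5) − 6 = 1, and the invariant factors of ∂_2 are all 1, so H_1 = Z.
  H_2: rank ker ∂_2 − rank ∂_3 = (6 − 6) − 0 = 0, and there is no ∂_3, so H_2 = 0.

As a check, the Euler characteristic is 6 − 12 + 6 = 0, which agrees with 1 − 1 + 0 = 0.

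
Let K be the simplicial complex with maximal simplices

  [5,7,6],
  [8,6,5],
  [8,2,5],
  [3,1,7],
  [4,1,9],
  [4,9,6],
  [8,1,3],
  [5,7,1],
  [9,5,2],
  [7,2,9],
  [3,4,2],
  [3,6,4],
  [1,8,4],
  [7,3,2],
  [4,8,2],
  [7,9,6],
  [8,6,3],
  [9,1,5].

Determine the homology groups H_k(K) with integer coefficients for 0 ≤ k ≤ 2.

We work with the vertex ordering 1 < 2 < 3 < 4 < 5 < 6 < 7 < 8 < 9. The simplices of K, each written with vertices in increasing order, are:

  0-simplices (9): [1], [2], [3], [4], [5], [6], [7], [8], [9]
  1-simplices (27): (27 of them)
  2-simplices (18): [1,3,7], [1,3,8], [1,4,8], [1,4,9], [1,5,7], [1,5,9], [2,3,4], [2,3,7], [2,4,8], [2,5,8], [2,5,9], [2,7,9], [3,4,6], [3,6,8], [4,6,9], [5,6,7], [5,6,8], [6,7,9]

Hence C_0 ≅ Z^9, C_1 ≅ Z^27, C_2 ≅ Z^18.

The boundary map ∂_1: C_1 → C_0 is given by ∂[p,q] = [q] − [p].
This gives a 9×27 integer matrix of rank 8; reducing to Smith normal form yields diagonal entries (1,1,1,1,1,1,1,1).

The boundary map ∂_2: C_2 → C_1 sends each 2-simplex [p,q,r] to [q,r] − [p,r] + [p,q]. For instance
  ∂[2,3,4] = [3,4] − [2,4] + [2,3],
  ∂[2,5,8] = [5,8] − [2,8] + [2,5].
The 27×18 boundary matrix has rank 18 and Smith normal form diag(1,1,1,1,1,1,1,1,1,1,1,1,1,1,1,1,1,2).

From H_k ≅ ker(∂_k) / im(∂_{k+1}) we obtain:

  H_0: rank C_0 − rank ∂_1 = 9 − 8 = 1, and the invariant factors of ∂_1 are all 1, so H_0 = Z.
  H_1: rank ker ∂_1 − rank ∂_2 = (27 − 8) − 18 = 1, and ∂_2 has invariant factor 2 > 1, so H_1 = Z ⊕ Z/2.
  H_2: rank ker ∂_2 − rank ∂_3 = (18 − 18) − 0 = 0, and there is no ∂_3, so H_2 = 0.

(K is a triangulation of the Klein bottle.)

H_0 = Z,  H_1 = Z ⊕ Z/2,  H_2 = 0.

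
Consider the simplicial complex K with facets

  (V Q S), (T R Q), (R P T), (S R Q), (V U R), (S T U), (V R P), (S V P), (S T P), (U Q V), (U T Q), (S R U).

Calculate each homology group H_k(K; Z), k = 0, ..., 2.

H_0 ≅ Z,  H_1 ≅ Z/2Z,  H_2 = 0.

We work with the vertex ordering P < Q < R < S < T < U < V. The simplices of K, each written with vertices in increasing order, are:

  0-simplices (7): P, Q, R, S, T, U, V
  1-simplices (18): PR, PS, PT, PV, QR, QS, QT, QU, QV, RS, RT, RU, RV, ST, SU, SV, TU, UV
  2-simplices (12): PRT, PRV, PST, PSV, QRS, QRT, QSV, QTU, QUV, RSU, RUV, STU

giving chain groups C_0 ≅ Z^7, C_1 ≅ Z^18, C_2 ≅ Z^12.

Boundary ∂_1: C_1 → C_0 maps an edge to its endpoints' difference, ∂[p,q] = q − p. For instance
  ∂PS = S − P.
The 7×18 boundary matrix has rank 6 and Smith normal form diag(1,1,1,1,1,1).

The boundary map ∂_2: C_2 → C_1 maps a triangle to the signed sum of its edges. For instance
  ∂QTU = TU − QU + QT,
  ∂QSV = SV − QV + QS.
The resulting 18×12 matrix has rank 12, and its Smith normal form has invariant factors (1,1,1,1,1,1,1,1,1,1,1,2).

Reading off H_k = ker ∂_k / im ∂_{k+1}:

  H_0: rank C_0 − rank ∂_1 = 7 − 6 = 1, and the invariant factors of ∂_1 are all 1, so H_0 ≅ Z.
  H_1: rank ker ∂_1 − rank ∂_2 = (18 − 6) − 12 = 0, and ∂_2 has invariant factor 2 > 1, so H_1 ≅ Z/2Z.
  H_2: rank ker ∂_2 − rank ∂_3 = (12 − 12) − 0 = 0, and there is no ∂_3, so H_2 ≅ 0.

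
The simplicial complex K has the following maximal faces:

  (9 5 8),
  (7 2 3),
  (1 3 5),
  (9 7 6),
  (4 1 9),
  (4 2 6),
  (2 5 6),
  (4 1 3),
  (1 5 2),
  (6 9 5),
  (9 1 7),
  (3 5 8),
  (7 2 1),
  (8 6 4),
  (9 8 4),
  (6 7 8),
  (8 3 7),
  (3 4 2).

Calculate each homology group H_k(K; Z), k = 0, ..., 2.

Fix the vertex order 1 < 2 < 3 < 4 < 5 < 6 < 7 < 8 < 9 and write every simplex with vertices in increasing order. Then dim K = 2 and the simplices of K are:

  0-simplices (9): [1], [2], [3], [4], [5], [6], [7], [8], [9]
  1-simplices (27): (27 of them)
  2-simplices (18): [1,2,5], [1,2,7], [1,3,4], [1,3,5], [1,4,9], [1,7,9], [2,3,4], [2,3,7], [2,4,6], [2,5,6], [3,5,8], [3,7,8], [4,6,8], [4,8,9], [5,6,9], [5,8,9], [6,7,8], [6,7,9]

Hence C_0 ≅ Z^9, C_1 ≅ Z^27, C_2 ≅ Z^18.

Boundary ∂_1: C_1 → C_0 sends each edge [p,q] (with p < q) to q − p. For instance
  ∂[1,5] = [5] − [1].
As a 9×27 matrix over Z this has rank 8, with invariant factors (1,1,1,1,1,1,1,1).

∂_2: C_2 → C_1 maps a triangle to the signed sum of its edges. For instance
  ∂[1,2,5] = [2,5] − [1,5] + [1,2],
  ∂[4,6,8] = [6,8] − [4,8] + [4,6].
The 27×18 boundary matrix has rank 18 and Smith normal form diag(1,1,1,1,1,1,1,1,1,1,1,1,1,1,1,1,1,2).

Reading off H_k = ker ∂_k / im ∂_{k+1}:

  H_0: rank C_0 − rank ∂_1 = 9 − 8 = 1, and the invariant factors of ∂_1 are all 1, so H_0 = Z.
  H_1: rank ker ∂_1 − rank ∂_2 = (27 − 8) − 18 = 1, and ∂_2 has invariant factor 2 > 1, so H_1 = Z ⊕ Z/2Z.
  H_2: rank ker ∂_2 − rank ∂_3 = (18 − 18) − 0 = 0, and there is no ∂_3, so H_2 = 0.

H_0 = Z,  H_1 = Z ⊕ Z/2Z,  H_2 = 0.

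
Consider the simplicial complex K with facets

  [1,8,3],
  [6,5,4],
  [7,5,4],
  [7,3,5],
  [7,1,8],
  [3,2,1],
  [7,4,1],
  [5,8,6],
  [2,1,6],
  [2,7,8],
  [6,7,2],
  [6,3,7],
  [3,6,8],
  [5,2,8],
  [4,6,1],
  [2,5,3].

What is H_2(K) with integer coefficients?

We work with the vertex ordering 1 < 2 < 3 < 4 < 5 < 6 < 7 < 8. The simplices of K, each written with vertices in increasing order, are:

  0-simplices (8): [1], [2], [3], [4], [5], [6], [7], [8]
  1-simplices (24): (24 of them)
  2-simplices (16): [1,2,3], [1,2,6], [1,3,8], [1,4,6], [1,4,7], [1,7,8], [2,3,5], [2,5,8], [2,6,7], [2,7,8], [3,5,7], [3,6,7], [3,6,8], [4,5,6], [4,5,7], [5,6,8]

Hence C_0 ≅ Z^8, C_1 ≅ Z^24, C_2 ≅ Z^16.

The boundary map ∂_1: C_1 → C_0 is given by ∂[p,q] = [q] − [p]. For instance
  ∂[2,5] = [5] − [2].
As a 8×24 matrix over Z this has rank 7, with invariant factors (1,1,1,1,1,1,1).

∂_2: C_2 → C_1 maps a triangle to the signed sum of its edges. For instance
  ∂[1,2,3] = [2,3] − [1,3] + [1,2],
  ∂[3,6,7] = [6,7] − [3,7] + [3,6].
As a 24×16 matrix over Z this has rank 15, with invariant factors (1,1,1,1,1,1,1,1,1,1,1,1,1,1,1).

Reading off H_k = ker ∂_k / im ∂_{k+1}:

  H_2: rank ker ∂_2 − rank ∂_3 = (16 − 15) − 0 = 1, and there is no ∂_3, so H_2 ≅ Z.

H_2 ≅ Z.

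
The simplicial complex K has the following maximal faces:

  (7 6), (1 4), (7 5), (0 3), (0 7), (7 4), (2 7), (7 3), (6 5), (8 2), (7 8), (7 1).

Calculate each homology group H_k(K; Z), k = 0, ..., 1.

We work with the vertex ordering 0 < 1 < 2 < 3 < 4 < 5 < 6 < 7 < 8. The simplices of K, each written with vertices in increasing order, are:

  0-simplices (9): [0], [1], [2], [3], [4], [5], [6], [7], [8]
  1-simplices (12): [0,3], [0,7], [1,4], [1,7], [2,7], [2,8], [3,7], [4,7], [5,6], [5,7], [6,7], [7,8]

Hence C_0 ≅ Z^9, C_1 ≅ Z^12.

Boundary ∂_1: C_1 → C_0 maps an edge to its endpoints' difference, ∂[p,q] = q − p.
As a 9×12 matrix over Z this has rank 8, with invariant factors (1,1,1,1,1,1,1,1).

From H_k ≅ ker(∂_k) / im(∂_{k+1}) we obtain:

  H_0: rank C_0 − rank ∂_1 = 9 − 8 = 1, and the invariant factors of ∂_1 are all 1, so H_0 ≅ Z.
  H_1: rank ker ∂_1 − rank ∂_2 = (12 − 8) − 0 = 4, and there is no ∂_2, so H_1 ≅ Z^4.

(K is a triangulation of a wedge of 4 circles.)

H_0 ≅ Z,  H_1 ≅ Z^4.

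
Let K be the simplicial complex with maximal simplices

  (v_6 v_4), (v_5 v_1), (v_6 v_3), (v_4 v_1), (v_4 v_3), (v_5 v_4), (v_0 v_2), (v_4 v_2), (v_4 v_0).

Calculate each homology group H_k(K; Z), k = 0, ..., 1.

H_0 ≅ Z,  H_1 ≅ Z^3.

Take the total order v_0 < v_1 < v_2 < v_3 < v_4 < v_5 < v_6 on the vertex set. Then K (dimension 1) consists of the simplices:

  0-simplices (7): [v_0], [v_1], [v_2], [v_3], [v_4], [v_5], [v_6]
  1-simplices (9): [v_0,v_2], [v_0,v_4], [v_1,v_4], [v_1,v_5], [v_2,v_4], [v_3,v_4], [v_3,v_6], [v_4,v_5], [v_4,v_6]

giving chain groups C_0 ≅ Z^7, C_1 ≅ Z^9.

Boundary ∂_1: C_1 → C_0 sends each edge [p,q] (with p < q) to q − p.
The 7×9 boundary matrix has rank 6 and Smith normal form diag(1,1,1,1,1,1).

Computing H_k = (kernel of ∂_k) / (image of ∂_{k+1}):

  H_0: rank C_0 − rank ∂_1 = 7 − 6 = 1, and the invariant factors of ∂_1 are all 1, so H_0 ≅ Z.
  H_1: rank ker ∂_1 − rank ∂_2 = (9 − 6) − 0 = 3, and there is no ∂_2, so H_1 ≅ Z^3.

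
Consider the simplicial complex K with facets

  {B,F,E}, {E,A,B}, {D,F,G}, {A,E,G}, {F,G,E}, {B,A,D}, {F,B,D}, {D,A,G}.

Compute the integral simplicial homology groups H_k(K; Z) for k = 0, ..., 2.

Take the total order A < B < D < E < F < G on the vertex set. Then K (dimension 2) consists of the simplices:

  0-simplices (6): A, B, D, E, F, G
  1-simplices (12): AB, AD, AE, AG, BD, BE, BF, DF, DG, EF, EG, FG
  2-simplices (8): ABD, ABE, ADG, AEG, BDF, BEF, DFG, EFG

giving chain groups C_0 ≅ Z^6, C_1 ≅ Z^12, C_2 ≅ Z^8.

∂_1: C_1 → C_0 maps an edge to its endpoints' difference, ∂[p,q] = q − p. For instance
  ∂EF = F − E.
As a 6×12 matrix over Z this has rank 5, with invariant factors (1,1,1,1,1).

Boundary ∂_2: C_2 → C_1 sends each 2-simplex [p,q,r] to [q,r] − [p,r] + [p,q]. For instance
  ∂ABE = BE − AE + AB,
  ∂AEG = EG − AG + AE.
The resulting 12×8 matrix has rank 7, and its Smith normal form has invariant factors (1,1,1,1,1,1,1).

From H_k ≅ ker(∂_k) / im(∂_{k+1}) we obtain:

  H_0: rank C_0 − rank ∂_1 = 6 − 5 = 1, and the invariant factors of ∂_1 are all 1, so H_0 = Z.
  H_1: rank ker ∂_1 − rank ∂_2 = (12 − 5) − 7 = 0, and the invariant factors of ∂_2 are all 1, so H_1 = 0.
  H_2: rank ker ∂_2 − rank ∂_3 = (8 − 7) − 0 = 1, and there is no ∂_3, so H_2 = Z.

H_0 = Z,  H_1 = 0,  H_2 = Z.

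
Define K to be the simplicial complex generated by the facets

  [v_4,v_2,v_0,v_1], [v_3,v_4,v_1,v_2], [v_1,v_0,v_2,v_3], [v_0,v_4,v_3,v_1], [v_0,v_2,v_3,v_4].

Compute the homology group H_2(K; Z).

H_2 = 0.

We work with the vertex ordering v_0 < v_1 < v_2 < v_3 < v_4. The simplices of K, each written with vertices in increasing order, are:

  0-simplices (5): [v_0], [v_1], [v_2], [v_3], [v_4]
  1-simplices (10): [v_0,v_1], [v_0,v_2], [v_0,v_3], [v_0,v_4], [v_1,v_2], [v_1,v_3], [v_1,v_4], [v_2,v_3], [v_2,v_4], [v_3,v_4]
  2-simplices (10): [v_0,v_1,v_2], [v_0,v_1,v_3], [v_0,v_1,v_4], [v_0,v_2,v_3], [v_0,v_2,v_4], [v_0,v_3,v_4], [v_1,v_2,v_3], [v_1,v_2,v_4], [v_1,v_3,v_4], [v_2,v_3,v_4]
  3-simplices (5): [v_0,v_1,v_2,v_3], [v_0,v_1,v_2,v_4], [v_0,v_1,v_3,v_4], [v_0,v_2,v_3,v_4], [v_1,v_2,v_3,v_4]

giving chain groups C_0 ≅ Z^5, C_1 ≅ Z^10, C_2 ≅ Z^10, C_3 ≅ Z^5.

∂_1: C_1 → C_0 maps an edge to its endpoints' difference, ∂[p,q] = q − p. For instance
  ∂[v_1,v_2] = [v_2] − [v_1].
The 5×10 boundary matrix has rank 4 and Smith normal form diag(1,1,1,1).

The boundary map ∂_2: C_2 → C_1 maps a triangle to the signed sum of its edges. For instance
  ∂[v_1,v_2,v_4] = [v_2,v_4] − [v_1,v_4] + [v_1,v_2],
  ∂[v_0,v_1,v_3] = [v_1,v_3] − [v_0,v_3] + [v_0,v_1].
The 10×10 boundary matrix has rank 6 and Smith normal form diag(1,1,1,1,1,1).

Boundary ∂_3: C_3 → C_2 sends each 3-simplex σ to the alternating sum Σ_i (−1)^i (σ with its i-th vertex removed). For instance
  ∂[v_0,v_1,v_3,v_4] = [v_1,v_3,v_4] − [v_0,v_3,v_4] + [v_0,v_1,v_4] − [v_0,v_1,v_3],
  ∂[v_0,v_1,v_2,v_4] = [v_1,v_2,v_4] − [v_0,v_2,v_4] + [v_0,v_1,v_4] − [v_0,v_1,v_2].
The 10×5 boundary matrix has rank 4 and Smith normal form diag(1,1,1,1).

Now H_k = ker ∂_k / im ∂_{k+1}, so:

  H_2: rank ker ∂_2 − rank ∂_3 = (10 − 6) − 4 = 0, and the invariant factors of ∂_3 are all 1, so H_2 = 0.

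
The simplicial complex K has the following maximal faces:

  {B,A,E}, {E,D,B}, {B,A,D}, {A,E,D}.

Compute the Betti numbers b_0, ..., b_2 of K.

Take the total order A < B < D < E on the vertex set. Then K (dimension 2) consists of the simplices:

  0-simplices (4): A, B, D, E
  1-simplices (6): AB, AD, AE, BD, BE, DE
  2-simplices (4): ABD, ABE, ADE, BDE

giving chain groups C_0 ≅ Z^4, C_1 ≅ Z^6, C_2 ≅ Z^4.

Boundary ∂_1: C_1 → C_0 sends each edge [p,q] (with p < q) to q − p. For instance
  ∂AE = E − A.
The 4×6 boundary matrix has rank 3 and Smith normal form diag(1,1,1).

∂_2: C_2 → C_1 maps a triangle to the signed sum of its edges. For instance
  ∂ABD = BD − AD + AB,
  ∂ABE = BE − AE + AB.
As a 6×4 matrix over Z this has rank 3, with invariant factors (1,1,1).

Now H_k = ker ∂_k / im ∂_{k+1}, so:

  H_0: rank C_0 − rank ∂_1 = 4 − 3 = 1, and the invariant factors of ∂_1 are all 1, so H_0 ≅ Z.
  H_1: rank ker ∂_1 − rank ∂_2 = (6 − 3) − 3 = 0, and the invariant factors of ∂_2 are all 1, so H_1 ≅ 0.
  H_2: rank ker ∂_2 − rank ∂_3 = (4 − 3) − 0 = 1, and there is no ∂_3, so H_2 ≅ Z.

Hence the Betti numbers are b_0 = 1, b_1 = 0, b_2 = 1.

b_0 = 1, b_1 = 0, b_2 = 1.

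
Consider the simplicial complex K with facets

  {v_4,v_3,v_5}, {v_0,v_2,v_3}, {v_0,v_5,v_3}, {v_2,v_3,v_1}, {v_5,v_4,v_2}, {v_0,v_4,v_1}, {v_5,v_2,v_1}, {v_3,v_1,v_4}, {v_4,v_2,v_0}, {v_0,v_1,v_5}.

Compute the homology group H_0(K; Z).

Order the vertices as v_0 < v_1 < v_2 < v_3 < v_4 < v_5. Listing each simplex with vertices in this order, K has dimension 2 with simplices:

  0-simplices (6): [v_0], [v_1], [v_2], [v_3], [v_4], [v_5]
  1-simplices (15): (15 of them)
  2-simplices (10): [v_0,v_1,v_4], [v_0,v_1,v_5], [v_0,v_2,v_3], [v_0,v_2,v_4], [v_0,v_3,v_5], [v_1,v_2,v_3], [v_1,v_2,v_5], [v_1,v_3,v_4], [v_2,v_4,v_5], [v_3,v_4,v_5]

so the chain groups are C_0 ≅ Z^6, C_1 ≅ Z^15, C_2 ≅ Z^10.

Boundary ∂_1: C_1 → C_0 sends each edge [p,q] (with p < q) to q − p. For instance
  ∂[v_1,v_3] = [v_3] − [v_1].
The 6×15 boundary matrix has rank 5 and Smith normal form diag(1,1,1,1,1).

∂_2: C_2 → C_1 maps a triangle to the signed sum of its edges. For instance
  ∂[v_0,v_2,v_3] = [v_2,v_3] − [v_0,v_3] + [v_0,v_2],
  ∂[v_1,v_3,v_4] = [v_3,v_4] − [v_1,v_4] + [v_1,v_3].
The 15×10 boundary matrix has rank 10 and Smith normal form diag(1,1,1,1,1,1,1,1,1,2).

Reading off H_k = ker ∂_k / im ∂_{k+1}:

  H_0: rank C_0 − rank ∂_1 = 6 − 5 = 1, and the invariant factors of ∂_1 are all 1, so H_0 ≅ Z.

H_0 = Z.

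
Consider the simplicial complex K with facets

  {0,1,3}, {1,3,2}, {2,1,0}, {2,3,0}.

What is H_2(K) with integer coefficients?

Fix the vertex order 0 < 1 < 2 < 3 and write every simplex with vertices in increasing order. Then dim K = 2 and the simplices of K are:

  0-simplices (4): [0], [1], [2], [3]
  1-simplices (6): [0,1], [0,2], [0,3], [1,2], [1,3], [2,3]
  2-simplices (4): [0,1,2], [0,1,3], [0,2,3], [1,2,3]

so the chain groups are C_0 ≅ Z^4, C_1 ≅ Z^6, C_2 ≅ Z^4.

The boundary map ∂_1: C_1 → C_0 maps an edge to its endpoints' difference, ∂[p,q] = q − p.
The resulting 4×6 matrix has rank 3, and its Smith normal form has invariant factors (1,1,1).

The boundary map ∂_2: C_2 → C_1 sends each 2-simplex [p,q,r] to [q,r] − [p,r] + [p,q]. For instance
  ∂[0,2,3] = [2,3] − [0,3] + [0,2],
  ∂[0,1,2] = [1,2] − [0,2] + [0,1].
The resulting 6×4 matrix has rank 3, and its Smith normal form has invariant factors (1,1,1).

From H_k ≅ ker(∂_k) / im(∂_{k+1}) we obtain:

  H_2: rank ker ∂_2 − rank ∂_3 = (4 − 3) − 0 = 1, and there is no ∂_3, so H_2 = Z.

H_2 = Z.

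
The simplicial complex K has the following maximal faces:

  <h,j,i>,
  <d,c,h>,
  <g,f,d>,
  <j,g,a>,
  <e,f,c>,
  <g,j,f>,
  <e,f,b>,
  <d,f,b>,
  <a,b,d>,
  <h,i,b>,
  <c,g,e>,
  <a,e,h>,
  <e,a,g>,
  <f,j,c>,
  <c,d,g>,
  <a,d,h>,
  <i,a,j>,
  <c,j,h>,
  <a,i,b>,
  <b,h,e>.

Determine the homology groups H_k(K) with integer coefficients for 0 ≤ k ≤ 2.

Fix the vertex order a < b < c < d < e < f < g < h < i < j and write every simplex with vertices in increasing order. Then dim K = 2 and the simplices of K are:

  0-simplices (10): a, b, c, d, e, f, g, h, i, j
  1-simplices (30): ab, ad, ae, ag, ah, ai, aj, bd, be, bf, bh, bi, cd, ce, cf, cg, ch, cj, df, dg, dh, ef, eg, eh, fg, fj, gj, hi, hj, ij
  2-simplices (20): abd, abi, adh, aeg, aeh, agj, aij, bdf, bef, beh, bhi, cdg, cdh, cef, ceg, cfj, chj, dfg, fgj, hij

giving chain groups C_0 ≅ Z^10, C_1 ≅ Z^30, C_2 ≅ Z^20.

∂_1: C_1 → C_0 sends each edge [p,q] (with p < q) to q − p. For instance
  ∂cj = j − c.
As a 10×30 matrix over Z this has rank 9, with invariant factors (1,1,1,1,1,1,1,1,1).

Boundary ∂_2: C_2 → C_1 sends each 2-simplex [p,q,r] to [q,r] − [p,r] + [p,q]. For instance
  ∂agj = gj − aj + ag,
  ∂aij = ij − aj + ai.
The 30×20 boundary matrix has rank 20 and Smith normal form diag(1,1,1,1,1,1,1,1,1,1,1,1,1,1,1,1,1,1,1,2).

From H_k ≅ ker(∂_k) / im(∂_{k+1}) we obtain:

  H_0: rank C_0 − rank ∂_1 = 10 − 9 = 1, and the invariant factors of ∂_1 are all 1, so H_0 = Z.
  H_1: rank ker ∂_1 − rank ∂_2 = (30 − 9) − 20 = 1, and ∂_2 has invariant factor 2 > 1, so H_1 = Z ⊕ Z/2.
  H_2: rank ker ∂_2 − rank ∂_3 = (20 − 20) − 0 = 0, and there is no ∂_3, so H_2 = 0.

As a check, the Euler characteristic is 10 − 30 + 20 = 0, which agrees with 1 − 1 + 0 = 0.
(K is a triangulation of the Klein bottle.)

H_0 ≅ Z,  H_1 ≅ Z ⊕ Z/2,  H_2 = 0.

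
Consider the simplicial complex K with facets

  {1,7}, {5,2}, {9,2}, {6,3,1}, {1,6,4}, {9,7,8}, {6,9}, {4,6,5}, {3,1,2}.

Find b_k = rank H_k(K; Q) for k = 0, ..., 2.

Fix the vertex order 1 < 2 < 3 < 4 < 5 < 6 < 7 < 8 < 9 and write every simplex with vertices in increasing order. Then dim K = 2 and the simplices of K are:

  0-simplices (9): [1], [2], [3], [4], [5], [6], [7], [8], [9]
  1-simplices (16): [1,2], [1,3], [1,4], [1,6], [1,7], [2,3], [2,5], [2,9], [3,6], [4,5], [4,6], [5,6], [6,9], [7,8], [7,9], [8,9]
  2-simplices (5): [1,2,3], [1,3,6], [1,4,6], [4,5,6], [7,8,9]

so the chain groups are C_0 ≅ Z^9, C_1 ≅ Z^16, C_2 ≅ Z^5.

The boundary map ∂_1: C_1 → C_0 maps an edge to its endpoints' difference, ∂[p,q] = q − p. For instance
  ∂[4,5] = [5] − [4].
The resulting 9×16 matrix has rank 8, and its Smith normal form has invariant factors (1,1,1,1,1,1,1,1).

Boundary ∂_2: C_2 → C_1 acts by ∂[p,q,r] = [q,r] − [p,r] + [p,q]. For instance
  ∂[7,8,9] = [8,9] − [7,9] + [7,8],
  ∂[1,4,6] = [4,6] − [1,6] + [1,4].
This gives a 16×5 integer matrix of rank 5; reducing to Smith normal form yields diagonal entries (1,1,1,1,1).

Now H_k = ker ∂_k / im ∂_{k+1}, so:

  H_0: rank C_0 − rank ∂_1 = 9 − 8 = 1, and the invariant factors of ∂_1 are all 1, so H_0 = Z.
  H_1: rank ker ∂_1 − rank ∂_2 = (16 − 8) − 5 = 3, and the invariant factors of ∂_2 are all 1, so H_1 = Z^3.
  H_2: rank ker ∂_2 − rank ∂_3 = (5 − 5) − 0 = 0, and there is no ∂_3, so H_2 = 0.

As a check, the Euler characteristic is 9 − 16 + 5 = -2, which agrees with 1 − 3 + 0 = -2.

Hence the Betti numbers are b_0 = 1, b_1 = 3, b_2 = 0.

b_0 = 1, b_1 = 3, b_2 = 0.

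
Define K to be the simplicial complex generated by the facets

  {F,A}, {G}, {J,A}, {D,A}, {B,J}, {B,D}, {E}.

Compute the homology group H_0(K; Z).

K has 7 vertices, 5 edges.
rank ∂_0 = 0, rank ∂_1 = 4 ⇒ b_0 = 7 − 0 − 4 = 3; all invariant factors of ∂_1 are 1 so no torsion. So H_0 = Z^3.

H_0 ≅ Z^3.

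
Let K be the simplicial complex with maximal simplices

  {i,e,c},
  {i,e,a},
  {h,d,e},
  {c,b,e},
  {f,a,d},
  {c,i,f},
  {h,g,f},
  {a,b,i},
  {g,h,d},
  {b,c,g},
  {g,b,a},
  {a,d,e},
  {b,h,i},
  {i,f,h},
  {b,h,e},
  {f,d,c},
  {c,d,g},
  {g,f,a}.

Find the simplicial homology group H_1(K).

K has 9 vertices, 27 edges, 18 triangles.
rank ∂_1 = 8, rank ∂_2 = 18 ⇒ b_1 = 27 − 8 − 18 = 1; ∂_2 has invariant factor(s) [2] giving torsion. So H_1 = Z × Z/2.

H_1 = Z × Z/2.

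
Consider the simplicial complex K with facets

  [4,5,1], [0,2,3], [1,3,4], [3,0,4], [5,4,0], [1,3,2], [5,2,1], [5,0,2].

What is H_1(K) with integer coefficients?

H_1 = 0.

We work with the vertex ordering 0 < 1 < 2 < 3 < 4 < 5. The simplices of K, each written with vertices in increasing order, are:

  0-simplices (6): [0], [1], [2], [3], [4], [5]
  1-simplices (12): [0,2], [0,3], [0,4], [0,5], [1,2], [1,3], [1,4], [1,5], [2,3], [2,5], [3,4], [4,5]
  2-simplices (8): [0,2,3], [0,2,5], [0,3,4], [0,4,5], [1,2,3], [1,2,5], [1,3,4], [1,4,5]

giving chain groups C_0 ≅ Z^6, C_1 ≅ Z^12, C_2 ≅ Z^8.

∂_1: C_1 → C_0 maps an edge to its endpoints' difference, ∂[p,q] = q − p.
The resulting 6×12 matrix has rank 5, and its Smith normal form has invariant factors (1,1,1,1,1).

∂_2: C_2 → C_1 maps a triangle to the signed sum of its edges. For instance
  ∂[1,2,3] = [2,3] − [1,3] + [1,2],
  ∂[1,3,4] = [3,4] − [1,4] + [1,3].
The resulting 12×8 matrix has rank 7, and its Smith normal form has invariant factors (1,1,1,1,1,1,1).

Reading off H_k = ker ∂_k / im ∂_{k+1}:

  H_1: rank ker ∂_1 − rank ∂_2 = (12 − 5) − 7 = 0, and the invariant factors of ∂_2 are all 1, so H_1 ≅ 0.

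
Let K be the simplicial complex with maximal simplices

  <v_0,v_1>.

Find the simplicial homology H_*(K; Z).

H_0 ≅ Z,  H_1 = 0.

Fix the vertex order v_0 < v_1 and write every simplex with vertices in increasing order. Then dim K = 1 and the simplices of K are:

  0-simplices (2): [v_0], [v_1]
  1-simplices (1): [v_0,v_1]

giving chain groups C_0 ≅ Z^2, C_1 ≅ Z^1.

The boundary map ∂_1: C_1 → C_0 sends each edge [p,q] (with p < q) to q − p.
As a 2×1 matrix over Z this has rank 1, with invariant factors (1).

Now H_k = ker ∂_k / im ∂_{k+1}, so:

  H_0: rank C_0 − rank ∂_1 = 2 − 1 = 1, and the invariant factors of ∂_1 are all 1, so H_0 = Z.
  H_1: rank ker ∂_1 − rank ∂_2 = (1 − 1) − 0 = 0, and there is no ∂_2, so H_1 = 0.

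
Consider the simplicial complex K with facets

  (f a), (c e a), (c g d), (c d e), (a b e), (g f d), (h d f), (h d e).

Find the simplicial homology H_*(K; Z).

We work with the vertex ordering a < b < c < d < e < f < g < h. The simplices of K, each written with vertices in increasing order, are:

  0-simplices (8): a, b, c, d, e, f, g, h
  1-simplices (15): ab, ac, ae, af, be, cd, ce, cg, de, df, dg, dh, eh, fg, fh
  2-simplices (7): abe, ace, cde, cdg, deh, dfg, dfh

so the chain groups are C_0 ≅ Z^8, C_1 ≅ Z^15, C_2 ≅ Z^7.

Boundary ∂_1: C_1 → C_0 is given by ∂[p,q] = [q] − [p].
The resulting 8×15 matrix has rank 7, and its Smith normal form has invariant factors (1,1,1,1,1,1,1).

Boundary ∂_2: C_2 → C_1 acts by ∂[p,q,r] = [q,r] − [p,r] + [p,q]. For instance
  ∂cdg = dg − cg + cd,
  ∂dfh = fh − dh + df.
This gives a 15×7 integer matrix of rank 7; reducing to Smith normal form yields diagonal entries (1,1,1,1,1,1,1).

Reading off H_k = ker ∂_k / im ∂_{k+1}:

  H_0: rank C_0 − rank ∂_1 = 8 − 7 = 1, and the invariant factors of ∂_1 are all 1, so H_0 ≅ Z.
  H_1: rank ker ∂_1 − rank ∂_2 = (15 − 7) − 7 = 1, and the invariant factors of ∂_2 are all 1, so H_1 ≅ Z.
  H_2: rank ker ∂_2 − rank ∂_3 = (7 − 7) − 0 = 0, and there is no ∂_3, so H_2 ≅ 0.

H_0 ≅ Z,  H_1 ≅ Z,  H_2 = 0.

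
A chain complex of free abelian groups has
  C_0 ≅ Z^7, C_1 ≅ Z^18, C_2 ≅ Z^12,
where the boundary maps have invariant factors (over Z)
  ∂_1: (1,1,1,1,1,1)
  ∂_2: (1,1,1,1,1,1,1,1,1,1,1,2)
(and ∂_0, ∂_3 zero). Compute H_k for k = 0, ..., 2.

H_0 = Z,  H_1 = Z/2,  H_2 = 0.

H_0: b_0 = 7 − 0 − 6 = 1; torsion from ∂_1 factors > 1: none. So H_0 = Z.
H_1: b_1 = 18 − 6 − 12 = 0; torsion from ∂_2 factors > 1: [2]. So H_1 = Z/2.
H_2: b_2 = 12 − 12 − 0 = 0; torsion from ∂_3 factors > 1: none. So H_2 = 0.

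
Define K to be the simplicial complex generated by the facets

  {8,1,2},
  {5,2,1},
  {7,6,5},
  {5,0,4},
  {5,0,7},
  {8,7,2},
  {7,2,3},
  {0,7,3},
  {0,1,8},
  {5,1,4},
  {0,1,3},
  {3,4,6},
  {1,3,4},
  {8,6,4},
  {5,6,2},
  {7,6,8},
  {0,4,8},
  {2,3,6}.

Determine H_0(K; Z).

Order the vertices as 0 < 1 < 2 < 3 < 4 < 5 < 6 < 7 < 8. Listing each simplex with vertices in this order, K has dimension 2 with simplices:

  0-simplices (9): [0], [1], [2], [3], [4], [5], [6], [7], [8]
  1-simplices (27): (27 of them)
  2-simplices (18): [0,1,3], [0,1,8], [0,3,7], [0,4,5], [0,4,8], [0,5,7], [1,2,5], [1,2,8], [1,3,4], [1,4,5], [2,3,6], [2,3,7], [2,5,6], [2,7,8], [3,4,6], [4,6,8], [5,6,7], [6,7,8]

giving chain groups C_0 ≅ Z^9, C_1 ≅ Z^27, C_2 ≅ Z^18.

∂_1: C_1 → C_0 maps an edge to its endpoints' difference, ∂[p,q] = q − p.
The resulting 9×27 matrix has rank 8, and its Smith normal form has invariant factors (1,1,1,1,1,1,1,1).

The boundary map ∂_2: C_2 → C_1 acts by ∂[p,q,r] = [q,r] − [p,r] + [p,q]. For instance
  ∂[0,1,8] = [1,8] − [0,8] + [0,1],
  ∂[1,2,8] = [2,8] − [1,8] + [1,2].
This gives a 27×18 integer matrix of rank 18; reducing to Smith normal form yields diagonal entries (1,1,1,1,1,1,1,1,1,1,1,1,1,1,1,1,1,2).

From H_k ≅ ker(∂_k) / im(∂_{k+1}) we obtain:

  H_0: rank C_0 − rank ∂_1 = 9 − 8 = 1, and the invariant factors of ∂_1 are all 1, so H_0 = Z.

H_0 = Z.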